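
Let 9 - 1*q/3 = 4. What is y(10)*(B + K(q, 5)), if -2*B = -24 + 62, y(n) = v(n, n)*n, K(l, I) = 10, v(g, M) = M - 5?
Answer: -450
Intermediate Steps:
q = 15 (q = 27 - 3*4 = 27 - 12 = 15)
v(g, M) = -5 + M
y(n) = n*(-5 + n) (y(n) = (-5 + n)*n = n*(-5 + n))
B = -19 (B = -(-24 + 62)/2 = -1/2*38 = -19)
y(10)*(B + K(q, 5)) = (10*(-5 + 10))*(-19 + 10) = (10*5)*(-9) = 50*(-9) = -450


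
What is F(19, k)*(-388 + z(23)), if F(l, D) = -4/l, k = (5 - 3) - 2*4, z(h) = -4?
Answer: 1568/19 ≈ 82.526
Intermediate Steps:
k = -6 (k = 2 - 8 = -6)
F(19, k)*(-388 + z(23)) = (-4/19)*(-388 - 4) = -4*1/19*(-392) = -4/19*(-392) = 1568/19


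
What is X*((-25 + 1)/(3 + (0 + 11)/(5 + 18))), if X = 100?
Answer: -690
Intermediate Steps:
X*((-25 + 1)/(3 + (0 + 11)/(5 + 18))) = 100*((-25 + 1)/(3 + (0 + 11)/(5 + 18))) = 100*(-24/(3 + 11/23)) = 100*(-24/80/23) = 100*(-24*23/80) = 100*(-69/10) = -690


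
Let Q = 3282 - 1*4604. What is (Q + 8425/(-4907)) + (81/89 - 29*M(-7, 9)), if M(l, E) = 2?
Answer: -603030098/436723 ≈ -1380.8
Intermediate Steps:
Q = -1322 (Q = 3282 - 4604 = -1322)
(Q + 8425/(-4907)) + (81/89 - 29*M(-7, 9)) = (-1322 + 8425/(-4907)) + (81/89 - 29*2) = (-1322 + 8425*(-1/4907)) + (81*(1/89) - 58) = (-1322 - 8425/4907) + (81/89 - 58) = -6495479/4907 - 5081/89 = -603030098/436723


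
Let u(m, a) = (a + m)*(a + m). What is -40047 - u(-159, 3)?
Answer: -64383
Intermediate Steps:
u(m, a) = (a + m)²
-40047 - u(-159, 3) = -40047 - (3 - 159)² = -40047 - 1*(-156)² = -40047 - 1*24336 = -40047 - 24336 = -64383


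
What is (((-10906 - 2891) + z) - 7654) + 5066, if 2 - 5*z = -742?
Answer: -81181/5 ≈ -16236.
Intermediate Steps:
z = 744/5 (z = ⅖ - ⅕*(-742) = ⅖ + 742/5 = 744/5 ≈ 148.80)
(((-10906 - 2891) + z) - 7654) + 5066 = (((-10906 - 2891) + 744/5) - 7654) + 5066 = ((-13797 + 744/5) - 7654) + 5066 = (-68241/5 - 7654) + 5066 = -106511/5 + 5066 = -81181/5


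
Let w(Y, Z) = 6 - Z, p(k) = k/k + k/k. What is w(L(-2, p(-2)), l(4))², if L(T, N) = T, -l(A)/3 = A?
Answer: 324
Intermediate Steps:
l(A) = -3*A
p(k) = 2 (p(k) = 1 + 1 = 2)
w(L(-2, p(-2)), l(4))² = (6 - (-3)*4)² = (6 - 1*(-12))² = (6 + 12)² = 18² = 324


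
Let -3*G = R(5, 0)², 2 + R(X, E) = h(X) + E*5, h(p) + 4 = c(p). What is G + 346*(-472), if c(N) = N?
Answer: -489937/3 ≈ -1.6331e+5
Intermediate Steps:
h(p) = -4 + p
R(X, E) = -6 + X + 5*E (R(X, E) = -2 + ((-4 + X) + E*5) = -2 + ((-4 + X) + 5*E) = -2 + (-4 + X + 5*E) = -6 + X + 5*E)
G = -⅓ (G = -(-6 + 5 + 5*0)²/3 = -(-6 + 5 + 0)²/3 = -⅓*(-1)² = -⅓*1 = -⅓ ≈ -0.33333)
G + 346*(-472) = -⅓ + 346*(-472) = -⅓ - 163312 = -489937/3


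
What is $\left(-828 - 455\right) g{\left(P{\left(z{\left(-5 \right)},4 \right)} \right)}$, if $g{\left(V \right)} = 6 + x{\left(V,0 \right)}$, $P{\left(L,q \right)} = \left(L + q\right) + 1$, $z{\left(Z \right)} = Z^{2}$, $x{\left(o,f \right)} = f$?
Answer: $-7698$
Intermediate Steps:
$P{\left(L,q \right)} = 1 + L + q$
$g{\left(V \right)} = 6$ ($g{\left(V \right)} = 6 + 0 = 6$)
$\left(-828 - 455\right) g{\left(P{\left(z{\left(-5 \right)},4 \right)} \right)} = \left(-828 - 455\right) 6 = \left(-1283\right) 6 = -7698$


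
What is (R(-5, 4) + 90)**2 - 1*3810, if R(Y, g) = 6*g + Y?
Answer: 8071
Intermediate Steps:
R(Y, g) = Y + 6*g
(R(-5, 4) + 90)**2 - 1*3810 = ((-5 + 6*4) + 90)**2 - 1*3810 = ((-5 + 24) + 90)**2 - 3810 = (19 + 90)**2 - 3810 = 109**2 - 3810 = 11881 - 3810 = 8071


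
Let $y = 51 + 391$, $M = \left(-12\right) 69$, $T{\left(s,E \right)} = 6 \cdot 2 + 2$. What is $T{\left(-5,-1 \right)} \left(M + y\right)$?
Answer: $-5404$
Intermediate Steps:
$T{\left(s,E \right)} = 14$ ($T{\left(s,E \right)} = 12 + 2 = 14$)
$M = -828$
$y = 442$
$T{\left(-5,-1 \right)} \left(M + y\right) = 14 \left(-828 + 442\right) = 14 \left(-386\right) = -5404$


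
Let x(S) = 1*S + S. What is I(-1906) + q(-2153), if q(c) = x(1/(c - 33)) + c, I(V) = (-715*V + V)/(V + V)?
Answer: -2743431/1093 ≈ -2510.0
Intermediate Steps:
x(S) = 2*S (x(S) = S + S = 2*S)
I(V) = -357 (I(V) = (-714*V)/((2*V)) = (-714*V)*(1/(2*V)) = -357)
q(c) = c + 2/(-33 + c) (q(c) = 2/(c - 33) + c = 2/(-33 + c) + c = c + 2/(-33 + c))
I(-1906) + q(-2153) = -357 + (2 - 2153*(-33 - 2153))/(-33 - 2153) = -357 + (2 - 2153*(-2186))/(-2186) = -357 - (2 + 4706458)/2186 = -357 - 1/2186*4706460 = -357 - 2353230/1093 = -2743431/1093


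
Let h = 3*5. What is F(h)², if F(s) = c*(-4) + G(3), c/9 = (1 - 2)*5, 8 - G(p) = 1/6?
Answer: 1270129/36 ≈ 35281.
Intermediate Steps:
G(p) = 47/6 (G(p) = 8 - 1/6 = 8 - 1*⅙ = 8 - ⅙ = 47/6)
h = 15
c = -45 (c = 9*((1 - 2)*5) = 9*(-1*5) = 9*(-5) = -45)
F(s) = 1127/6 (F(s) = -45*(-4) + 47/6 = 180 + 47/6 = 1127/6)
F(h)² = (1127/6)² = 1270129/36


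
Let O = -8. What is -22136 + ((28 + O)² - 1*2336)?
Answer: -24072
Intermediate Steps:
-22136 + ((28 + O)² - 1*2336) = -22136 + ((28 - 8)² - 1*2336) = -22136 + (20² - 2336) = -22136 + (400 - 2336) = -22136 - 1936 = -24072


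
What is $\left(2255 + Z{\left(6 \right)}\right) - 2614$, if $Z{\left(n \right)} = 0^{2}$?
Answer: $-359$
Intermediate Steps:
$Z{\left(n \right)} = 0$
$\left(2255 + Z{\left(6 \right)}\right) - 2614 = \left(2255 + 0\right) - 2614 = 2255 - 2614 = -359$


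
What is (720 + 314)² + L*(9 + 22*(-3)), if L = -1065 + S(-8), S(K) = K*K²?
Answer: 1159045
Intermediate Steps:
S(K) = K³
L = -1577 (L = -1065 + (-8)³ = -1065 - 512 = -1577)
(720 + 314)² + L*(9 + 22*(-3)) = (720 + 314)² - 1577*(9 + 22*(-3)) = 1034² - 1577*(9 - 66) = 1069156 - 1577*(-57) = 1069156 + 89889 = 1159045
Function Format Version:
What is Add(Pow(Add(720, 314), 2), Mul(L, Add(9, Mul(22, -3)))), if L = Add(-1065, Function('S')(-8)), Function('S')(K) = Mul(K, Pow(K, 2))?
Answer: 1159045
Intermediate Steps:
Function('S')(K) = Pow(K, 3)
L = -1577 (L = Add(-1065, Pow(-8, 3)) = Add(-1065, -512) = -1577)
Add(Pow(Add(720, 314), 2), Mul(L, Add(9, Mul(22, -3)))) = Add(Pow(Add(720, 314), 2), Mul(-1577, Add(9, Mul(22, -3)))) = Add(Pow(1034, 2), Mul(-1577, Add(9, -66))) = Add(1069156, Mul(-1577, -57)) = Add(1069156, 89889) = 1159045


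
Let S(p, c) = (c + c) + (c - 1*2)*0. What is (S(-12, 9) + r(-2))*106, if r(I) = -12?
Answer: 636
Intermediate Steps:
S(p, c) = 2*c (S(p, c) = 2*c + (c - 2)*0 = 2*c + (-2 + c)*0 = 2*c + 0 = 2*c)
(S(-12, 9) + r(-2))*106 = (2*9 - 12)*106 = (18 - 12)*106 = 6*106 = 636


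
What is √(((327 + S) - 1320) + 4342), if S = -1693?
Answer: 6*√46 ≈ 40.694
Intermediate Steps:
√(((327 + S) - 1320) + 4342) = √(((327 - 1693) - 1320) + 4342) = √((-1366 - 1320) + 4342) = √(-2686 + 4342) = √1656 = 6*√46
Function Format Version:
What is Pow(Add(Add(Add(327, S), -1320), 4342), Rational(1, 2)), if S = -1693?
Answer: Mul(6, Pow(46, Rational(1, 2))) ≈ 40.694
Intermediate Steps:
Pow(Add(Add(Add(327, S), -1320), 4342), Rational(1, 2)) = Pow(Add(Add(Add(327, -1693), -1320), 4342), Rational(1, 2)) = Pow(Add(Add(-1366, -1320), 4342), Rational(1, 2)) = Pow(Add(-2686, 4342), Rational(1, 2)) = Pow(1656, Rational(1, 2)) = Mul(6, Pow(46, Rational(1, 2)))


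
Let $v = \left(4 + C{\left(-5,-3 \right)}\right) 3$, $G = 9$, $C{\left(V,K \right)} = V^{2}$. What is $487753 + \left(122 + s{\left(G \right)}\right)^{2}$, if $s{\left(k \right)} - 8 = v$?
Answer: $534842$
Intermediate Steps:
$v = 87$ ($v = \left(4 + \left(-5\right)^{2}\right) 3 = \left(4 + 25\right) 3 = 29 \cdot 3 = 87$)
$s{\left(k \right)} = 95$ ($s{\left(k \right)} = 8 + 87 = 95$)
$487753 + \left(122 + s{\left(G \right)}\right)^{2} = 487753 + \left(122 + 95\right)^{2} = 487753 + 217^{2} = 487753 + 47089 = 534842$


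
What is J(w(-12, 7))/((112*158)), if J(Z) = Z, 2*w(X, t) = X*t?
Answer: -3/1264 ≈ -0.0023734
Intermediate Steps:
w(X, t) = X*t/2 (w(X, t) = (X*t)/2 = X*t/2)
J(w(-12, 7))/((112*158)) = ((½)*(-12)*7)/((112*158)) = -42/17696 = -42*1/17696 = -3/1264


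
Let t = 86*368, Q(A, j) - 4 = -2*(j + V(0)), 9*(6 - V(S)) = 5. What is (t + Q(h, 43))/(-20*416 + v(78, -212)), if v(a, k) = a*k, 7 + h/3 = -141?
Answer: -70999/55926 ≈ -1.2695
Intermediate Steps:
V(S) = 49/9 (V(S) = 6 - ⅑*5 = 6 - 5/9 = 49/9)
h = -444 (h = -21 + 3*(-141) = -21 - 423 = -444)
Q(A, j) = -62/9 - 2*j (Q(A, j) = 4 - 2*(j + 49/9) = 4 - 2*(49/9 + j) = 4 + (-98/9 - 2*j) = -62/9 - 2*j)
t = 31648
(t + Q(h, 43))/(-20*416 + v(78, -212)) = (31648 + (-62/9 - 2*43))/(-20*416 + 78*(-212)) = (31648 + (-62/9 - 86))/(-8320 - 16536) = (31648 - 836/9)/(-24856) = (283996/9)*(-1/24856) = -70999/55926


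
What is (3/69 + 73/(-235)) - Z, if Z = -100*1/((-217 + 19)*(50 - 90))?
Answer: -544799/2140380 ≈ -0.25453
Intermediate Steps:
Z = -5/396 (Z = -100/((-40*(-198))) = -100/7920 = -100*1/7920 = -5/396 ≈ -0.012626)
(3/69 + 73/(-235)) - Z = (3/69 + 73/(-235)) - 1*(-5/396) = (3*(1/69) + 73*(-1/235)) + 5/396 = (1/23 - 73/235) + 5/396 = -1444/5405 + 5/396 = -544799/2140380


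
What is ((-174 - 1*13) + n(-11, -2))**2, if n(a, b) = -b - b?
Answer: 33489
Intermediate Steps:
n(a, b) = -2*b
((-174 - 1*13) + n(-11, -2))**2 = ((-174 - 1*13) - 2*(-2))**2 = ((-174 - 13) + 4)**2 = (-187 + 4)**2 = (-183)**2 = 33489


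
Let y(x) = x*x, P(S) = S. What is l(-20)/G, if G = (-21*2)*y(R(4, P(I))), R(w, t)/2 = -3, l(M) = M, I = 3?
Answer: 5/378 ≈ 0.013228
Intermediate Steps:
R(w, t) = -6 (R(w, t) = 2*(-3) = -6)
y(x) = x²
G = -1512 (G = -21*2*(-6)² = -42*36 = -1512)
l(-20)/G = -20/(-1512) = -20*(-1/1512) = 5/378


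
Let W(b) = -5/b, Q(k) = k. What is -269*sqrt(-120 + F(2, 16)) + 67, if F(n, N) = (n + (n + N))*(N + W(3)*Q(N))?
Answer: 67 - 2690*I*sqrt(30)/3 ≈ 67.0 - 4911.2*I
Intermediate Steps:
F(n, N) = -2*N*(N + 2*n)/3 (F(n, N) = (n + (n + N))*(N + (-5/3)*N) = (n + (N + n))*(N + (-5*1/3)*N) = (N + 2*n)*(N - 5*N/3) = (N + 2*n)*(-2*N/3) = -2*N*(N + 2*n)/3)
-269*sqrt(-120 + F(2, 16)) + 67 = -269*sqrt(-120 + (2/3)*16*(-1*16 - 2*2)) + 67 = -269*sqrt(-120 + (2/3)*16*(-16 - 4)) + 67 = -269*sqrt(-120 + (2/3)*16*(-20)) + 67 = -269*sqrt(-120 - 640/3) + 67 = -2690*I*sqrt(30)/3 + 67 = 67 - 2690*I*sqrt(30)/3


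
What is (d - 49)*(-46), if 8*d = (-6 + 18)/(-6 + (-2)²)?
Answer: 4577/2 ≈ 2288.5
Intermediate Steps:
d = -¾ (d = ((-6 + 18)/(-6 + (-2)²))/8 = (12/(-6 + 4))/8 = (12/(-2))/8 = (12*(-½))/8 = (⅛)*(-6) = -¾ ≈ -0.75000)
(d - 49)*(-46) = (-¾ - 49)*(-46) = -199/4*(-46) = 4577/2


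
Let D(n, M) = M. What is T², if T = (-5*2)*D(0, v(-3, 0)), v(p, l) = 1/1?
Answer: 100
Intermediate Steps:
v(p, l) = 1
T = -10 (T = -5*2*1 = -10*1 = -10)
T² = (-10)² = 100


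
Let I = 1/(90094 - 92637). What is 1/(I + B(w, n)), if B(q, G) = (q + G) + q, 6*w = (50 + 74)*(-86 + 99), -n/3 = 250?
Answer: -7629/1622437 ≈ -0.0047022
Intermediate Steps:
n = -750 (n = -3*250 = -750)
w = 806/3 (w = ((50 + 74)*(-86 + 99))/6 = (124*13)/6 = (⅙)*1612 = 806/3 ≈ 268.67)
I = -1/2543 (I = 1/(-2543) = -1/2543 ≈ -0.00039324)
B(q, G) = G + 2*q (B(q, G) = (G + q) + q = G + 2*q)
1/(I + B(w, n)) = 1/(-1/2543 + (-750 + 2*(806/3))) = 1/(-1/2543 + (-750 + 1612/3)) = 1/(-1/2543 - 638/3) = 1/(-1622437/7629) = -7629/1622437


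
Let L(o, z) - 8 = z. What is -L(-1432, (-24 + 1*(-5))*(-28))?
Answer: -820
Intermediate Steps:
L(o, z) = 8 + z
-L(-1432, (-24 + 1*(-5))*(-28)) = -(8 + (-24 + 1*(-5))*(-28)) = -(8 + (-24 - 5)*(-28)) = -(8 - 29*(-28)) = -(8 + 812) = -1*820 = -820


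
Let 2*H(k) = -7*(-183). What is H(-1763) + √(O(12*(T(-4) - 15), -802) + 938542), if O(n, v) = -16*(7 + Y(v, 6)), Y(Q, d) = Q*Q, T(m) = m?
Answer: 1281/2 + I*√9352834 ≈ 640.5 + 3058.2*I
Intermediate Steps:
H(k) = 1281/2 (H(k) = (-7*(-183))/2 = (½)*1281 = 1281/2)
Y(Q, d) = Q²
O(n, v) = -112 - 16*v² (O(n, v) = -16*(7 + v²) = -112 - 16*v²)
H(-1763) + √(O(12*(T(-4) - 15), -802) + 938542) = 1281/2 + √((-112 - 16*(-802)²) + 938542) = 1281/2 + √((-112 - 16*643204) + 938542) = 1281/2 + √((-112 - 10291264) + 938542) = 1281/2 + √(-10291376 + 938542) = 1281/2 + √(-9352834) = 1281/2 + I*√9352834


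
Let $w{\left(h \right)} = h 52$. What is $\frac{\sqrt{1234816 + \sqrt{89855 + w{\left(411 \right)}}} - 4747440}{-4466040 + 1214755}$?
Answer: $\frac{949488}{650257} - \frac{\sqrt{1234816 + \sqrt{111227}}}{3251285} \approx 1.4598$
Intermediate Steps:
$w{\left(h \right)} = 52 h$
$\frac{\sqrt{1234816 + \sqrt{89855 + w{\left(411 \right)}}} - 4747440}{-4466040 + 1214755} = \frac{\sqrt{1234816 + \sqrt{89855 + 52 \cdot 411}} - 4747440}{-4466040 + 1214755} = \frac{\sqrt{1234816 + \sqrt{89855 + 21372}} - 4747440}{-3251285} = \left(\sqrt{1234816 + \sqrt{111227}} - 4747440\right) \left(- \frac{1}{3251285}\right) = \left(-4747440 + \sqrt{1234816 + \sqrt{111227}}\right) \left(- \frac{1}{3251285}\right) = \frac{949488}{650257} - \frac{\sqrt{1234816 + \sqrt{111227}}}{3251285}$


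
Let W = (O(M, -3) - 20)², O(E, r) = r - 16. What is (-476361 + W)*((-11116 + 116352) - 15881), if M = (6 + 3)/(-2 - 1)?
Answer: -42429328200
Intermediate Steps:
M = -3 (M = 9/(-3) = 9*(-⅓) = -3)
O(E, r) = -16 + r
W = 1521 (W = ((-16 - 3) - 20)² = (-19 - 20)² = (-39)² = 1521)
(-476361 + W)*((-11116 + 116352) - 15881) = (-476361 + 1521)*((-11116 + 116352) - 15881) = -474840*(105236 - 15881) = -474840*89355 = -42429328200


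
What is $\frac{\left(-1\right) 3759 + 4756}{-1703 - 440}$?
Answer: $- \frac{997}{2143} \approx -0.46524$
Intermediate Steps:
$\frac{\left(-1\right) 3759 + 4756}{-1703 - 440} = \frac{-3759 + 4756}{-2143} = 997 \left(- \frac{1}{2143}\right) = - \frac{997}{2143}$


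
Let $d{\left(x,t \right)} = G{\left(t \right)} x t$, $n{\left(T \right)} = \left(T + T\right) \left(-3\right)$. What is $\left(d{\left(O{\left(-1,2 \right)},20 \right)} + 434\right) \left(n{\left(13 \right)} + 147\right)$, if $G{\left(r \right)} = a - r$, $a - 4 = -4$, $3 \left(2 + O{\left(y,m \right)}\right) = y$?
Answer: $94346$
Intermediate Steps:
$O{\left(y,m \right)} = -2 + \frac{y}{3}$
$n{\left(T \right)} = - 6 T$ ($n{\left(T \right)} = 2 T \left(-3\right) = - 6 T$)
$a = 0$ ($a = 4 - 4 = 0$)
$G{\left(r \right)} = - r$ ($G{\left(r \right)} = 0 - r = - r$)
$d{\left(x,t \right)} = - x t^{2}$ ($d{\left(x,t \right)} = - t x t = - x t^{2}$)
$\left(d{\left(O{\left(-1,2 \right)},20 \right)} + 434\right) \left(n{\left(13 \right)} + 147\right) = \left(- \left(-2 + \frac{1}{3} \left(-1\right)\right) 20^{2} + 434\right) \left(\left(-6\right) 13 + 147\right) = \left(\left(-1\right) \left(-2 - \frac{1}{3}\right) 400 + 434\right) \left(-78 + 147\right) = \left(\left(-1\right) \left(- \frac{7}{3}\right) 400 + 434\right) 69 = \left(\frac{2800}{3} + 434\right) 69 = \frac{4102}{3} \cdot 69 = 94346$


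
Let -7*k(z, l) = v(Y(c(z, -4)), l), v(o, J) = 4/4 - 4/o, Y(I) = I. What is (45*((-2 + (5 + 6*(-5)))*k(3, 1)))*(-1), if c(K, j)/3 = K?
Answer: -675/7 ≈ -96.429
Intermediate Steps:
c(K, j) = 3*K
v(o, J) = 1 - 4/o (v(o, J) = 4*(¼) - 4/o = 1 - 4/o)
k(z, l) = -(-4 + 3*z)/(21*z) (k(z, l) = -(-4 + 3*z)/(7*(3*z)) = -1/(3*z)*(-4 + 3*z)/7 = -(-4 + 3*z)/(21*z))
(45*((-2 + (5 + 6*(-5)))*k(3, 1)))*(-1) = (45*((-2 + (5 + 6*(-5)))*((1/21)*(4 - 3*3)/3)))*(-1) = (45*((-2 + (5 - 30))*((1/21)*(⅓)*(4 - 9))))*(-1) = (45*((-2 - 25)*((1/21)*(⅓)*(-5))))*(-1) = (45*(-27*(-5/63)))*(-1) = (45*(15/7))*(-1) = (675/7)*(-1) = -675/7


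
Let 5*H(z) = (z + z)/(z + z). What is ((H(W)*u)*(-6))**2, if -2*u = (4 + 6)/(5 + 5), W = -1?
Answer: 9/25 ≈ 0.36000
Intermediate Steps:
H(z) = 1/5 (H(z) = ((z + z)/(z + z))/5 = ((2*z)/((2*z)))/5 = ((2*z)*(1/(2*z)))/5 = (1/5)*1 = 1/5)
u = -1/2 (u = -(4 + 6)/(2*(5 + 5)) = -5/10 = -1/2*1 = -1/2 ≈ -0.50000)
((H(W)*u)*(-6))**2 = (((1/5)*(-1/2))*(-6))**2 = (-1/10*(-6))**2 = (3/5)**2 = 9/25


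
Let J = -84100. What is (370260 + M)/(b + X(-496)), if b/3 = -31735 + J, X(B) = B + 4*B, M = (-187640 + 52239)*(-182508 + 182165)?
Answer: -46812803/349985 ≈ -133.76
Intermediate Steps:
M = 46442543 (M = -135401*(-343) = 46442543)
X(B) = 5*B
b = -347505 (b = 3*(-31735 - 84100) = 3*(-115835) = -347505)
(370260 + M)/(b + X(-496)) = (370260 + 46442543)/(-347505 + 5*(-496)) = 46812803/(-347505 - 2480) = 46812803/(-349985) = 46812803*(-1/349985) = -46812803/349985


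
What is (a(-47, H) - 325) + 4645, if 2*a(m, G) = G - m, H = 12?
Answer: 8699/2 ≈ 4349.5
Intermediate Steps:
a(m, G) = G/2 - m/2 (a(m, G) = (G - m)/2 = G/2 - m/2)
(a(-47, H) - 325) + 4645 = (((½)*12 - ½*(-47)) - 325) + 4645 = ((6 + 47/2) - 325) + 4645 = (59/2 - 325) + 4645 = -591/2 + 4645 = 8699/2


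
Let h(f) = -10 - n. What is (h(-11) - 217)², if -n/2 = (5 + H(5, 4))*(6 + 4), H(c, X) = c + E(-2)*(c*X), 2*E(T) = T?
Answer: 182329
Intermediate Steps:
E(T) = T/2
H(c, X) = c - X*c (H(c, X) = c + ((½)*(-2))*(c*X) = c - X*c)
n = 200 (n = -2*(5 + 5*(1 - 1*4))*(6 + 4) = -2*(5 + 5*(1 - 4))*10 = -2*(5 + 5*(-3))*10 = -2*(5 - 15)*10 = -(-20)*10 = -2*(-100) = 200)
h(f) = -210 (h(f) = -10 - 1*200 = -10 - 200 = -210)
(h(-11) - 217)² = (-210 - 217)² = (-427)² = 182329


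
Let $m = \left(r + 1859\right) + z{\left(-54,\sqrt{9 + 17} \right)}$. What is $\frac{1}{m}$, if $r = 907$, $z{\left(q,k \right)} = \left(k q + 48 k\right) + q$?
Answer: $\frac{113}{306417} + \frac{\sqrt{26}}{1225668} \approx 0.00037294$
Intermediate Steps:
$z{\left(q,k \right)} = q + 48 k + k q$ ($z{\left(q,k \right)} = \left(48 k + k q\right) + q = q + 48 k + k q$)
$m = 2712 - 6 \sqrt{26}$ ($m = \left(907 + 1859\right) + \left(-54 + 48 \sqrt{9 + 17} + \sqrt{9 + 17} \left(-54\right)\right) = 2766 + \left(-54 + 48 \sqrt{26} + \sqrt{26} \left(-54\right)\right) = 2766 - \left(54 + 6 \sqrt{26}\right) = 2712 - 6 \sqrt{26} \approx 2681.4$)
$\frac{1}{m} = \frac{1}{2712 - 6 \sqrt{26}}$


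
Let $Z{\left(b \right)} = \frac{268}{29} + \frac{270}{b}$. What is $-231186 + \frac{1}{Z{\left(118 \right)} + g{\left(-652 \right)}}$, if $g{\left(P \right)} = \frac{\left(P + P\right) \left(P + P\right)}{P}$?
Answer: $- \frac{1027057909057}{4442561} \approx -2.3119 \cdot 10^{5}$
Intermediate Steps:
$Z{\left(b \right)} = \frac{268}{29} + \frac{270}{b}$ ($Z{\left(b \right)} = 268 \cdot \frac{1}{29} + \frac{270}{b} = \frac{268}{29} + \frac{270}{b}$)
$g{\left(P \right)} = 4 P$ ($g{\left(P \right)} = \frac{2 P 2 P}{P} = \frac{4 P^{2}}{P} = 4 P$)
$-231186 + \frac{1}{Z{\left(118 \right)} + g{\left(-652 \right)}} = -231186 + \frac{1}{\left(\frac{268}{29} + \frac{270}{118}\right) + 4 \left(-652\right)} = -231186 + \frac{1}{\left(\frac{268}{29} + 270 \cdot \frac{1}{118}\right) - 2608} = -231186 + \frac{1}{\left(\frac{268}{29} + \frac{135}{59}\right) - 2608} = -231186 + \frac{1}{\frac{19727}{1711} - 2608} = -231186 + \frac{1}{- \frac{4442561}{1711}} = -231186 - \frac{1711}{4442561} = - \frac{1027057909057}{4442561}$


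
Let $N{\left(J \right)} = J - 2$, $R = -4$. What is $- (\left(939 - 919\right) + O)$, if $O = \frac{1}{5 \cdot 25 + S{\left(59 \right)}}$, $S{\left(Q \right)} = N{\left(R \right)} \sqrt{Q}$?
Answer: $- \frac{270145}{13501} - \frac{6 \sqrt{59}}{13501} \approx -20.013$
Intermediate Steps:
$N{\left(J \right)} = -2 + J$
$S{\left(Q \right)} = - 6 \sqrt{Q}$ ($S{\left(Q \right)} = \left(-2 - 4\right) \sqrt{Q} = - 6 \sqrt{Q}$)
$O = \frac{1}{125 - 6 \sqrt{59}}$ ($O = \frac{1}{5 \cdot 25 - 6 \sqrt{59}} = \frac{1}{125 - 6 \sqrt{59}} \approx 0.012672$)
$- (\left(939 - 919\right) + O) = - (\left(939 - 919\right) + \left(\frac{125}{13501} + \frac{6 \sqrt{59}}{13501}\right)) = - (20 + \left(\frac{125}{13501} + \frac{6 \sqrt{59}}{13501}\right)) = - (\frac{270145}{13501} + \frac{6 \sqrt{59}}{13501}) = - \frac{270145}{13501} - \frac{6 \sqrt{59}}{13501}$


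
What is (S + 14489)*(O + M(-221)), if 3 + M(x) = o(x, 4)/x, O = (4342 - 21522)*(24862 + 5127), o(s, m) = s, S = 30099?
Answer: -22972229048936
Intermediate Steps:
O = -515211020 (O = -17180*29989 = -515211020)
M(x) = -2 (M(x) = -3 + x/x = -3 + 1 = -2)
(S + 14489)*(O + M(-221)) = (30099 + 14489)*(-515211020 - 2) = 44588*(-515211022) = -22972229048936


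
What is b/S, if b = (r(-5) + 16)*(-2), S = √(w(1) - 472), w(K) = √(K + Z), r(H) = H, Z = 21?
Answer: 22*I/√(472 - √22) ≈ 1.0177*I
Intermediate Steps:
w(K) = √(21 + K) (w(K) = √(K + 21) = √(21 + K))
S = √(-472 + √22) (S = √(√(21 + 1) - 472) = √(√22 - 472) = √(-472 + √22) ≈ 21.617*I)
b = -22 (b = (-5 + 16)*(-2) = 11*(-2) = -22)
b/S = -22/√(-472 + √22)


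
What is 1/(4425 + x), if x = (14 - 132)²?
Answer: 1/18349 ≈ 5.4499e-5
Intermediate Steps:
x = 13924 (x = (-118)² = 13924)
1/(4425 + x) = 1/(4425 + 13924) = 1/18349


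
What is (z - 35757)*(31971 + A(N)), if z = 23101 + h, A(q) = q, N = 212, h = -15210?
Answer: -896811478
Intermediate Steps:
z = 7891 (z = 23101 - 15210 = 7891)
(z - 35757)*(31971 + A(N)) = (7891 - 35757)*(31971 + 212) = -27866*32183 = -896811478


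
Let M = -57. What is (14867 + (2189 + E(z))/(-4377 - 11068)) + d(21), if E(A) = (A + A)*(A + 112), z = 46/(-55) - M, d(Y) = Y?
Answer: 695520346953/46721125 ≈ 14887.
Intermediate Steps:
z = 3089/55 (z = 46/(-55) - 1*(-57) = 46*(-1/55) + 57 = -46/55 + 57 = 3089/55 ≈ 56.164)
E(A) = 2*A*(112 + A) (E(A) = (2*A)*(112 + A) = 2*A*(112 + A))
(14867 + (2189 + E(z))/(-4377 - 11068)) + d(21) = (14867 + (2189 + 2*(3089/55)*(112 + 3089/55))/(-4377 - 11068)) + 21 = (14867 + (2189 + 2*(3089/55)*(9249/55))/(-15445)) + 21 = (14867 + (2189 + 57140322/3025)*(-1/15445)) + 21 = (14867 + (63762047/3025)*(-1/15445)) + 21 = (14867 - 63762047/46721125) + 21 = 694539203328/46721125 + 21 = 695520346953/46721125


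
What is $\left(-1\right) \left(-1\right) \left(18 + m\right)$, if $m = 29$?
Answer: $47$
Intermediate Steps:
$\left(-1\right) \left(-1\right) \left(18 + m\right) = \left(-1\right) \left(-1\right) \left(18 + 29\right) = 1 \cdot 47 = 47$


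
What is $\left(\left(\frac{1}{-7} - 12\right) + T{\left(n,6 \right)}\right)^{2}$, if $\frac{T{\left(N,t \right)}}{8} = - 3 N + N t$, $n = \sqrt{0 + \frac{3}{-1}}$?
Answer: $\frac{\left(85 - 168 i \sqrt{3}\right)^{2}}{49} \approx -1580.6 - 1009.5 i$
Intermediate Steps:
$n = i \sqrt{3}$ ($n = \sqrt{0 + 3 \left(-1\right)} = \sqrt{0 - 3} = \sqrt{-3} = i \sqrt{3} \approx 1.732 i$)
$T{\left(N,t \right)} = - 24 N + 8 N t$ ($T{\left(N,t \right)} = 8 \left(- 3 N + N t\right) = - 24 N + 8 N t$)
$\left(\left(\frac{1}{-7} - 12\right) + T{\left(n,6 \right)}\right)^{2} = \left(\left(\frac{1}{-7} - 12\right) + 8 i \sqrt{3} \left(-3 + 6\right)\right)^{2} = \left(\left(- \frac{1}{7} - 12\right) + 8 i \sqrt{3} \cdot 3\right)^{2} = \left(- \frac{85}{7} + 24 i \sqrt{3}\right)^{2}$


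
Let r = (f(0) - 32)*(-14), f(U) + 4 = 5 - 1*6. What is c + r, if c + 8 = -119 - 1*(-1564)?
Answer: 1955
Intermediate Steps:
f(U) = -5 (f(U) = -4 + (5 - 1*6) = -4 + (5 - 6) = -4 - 1 = -5)
c = 1437 (c = -8 + (-119 - 1*(-1564)) = -8 + (-119 + 1564) = -8 + 1445 = 1437)
r = 518 (r = (-5 - 32)*(-14) = -37*(-14) = 518)
c + r = 1437 + 518 = 1955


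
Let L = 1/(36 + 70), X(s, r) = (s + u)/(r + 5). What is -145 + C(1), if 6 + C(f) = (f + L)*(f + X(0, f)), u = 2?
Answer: -23795/159 ≈ -149.65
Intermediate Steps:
X(s, r) = (2 + s)/(5 + r) (X(s, r) = (s + 2)/(r + 5) = (2 + s)/(5 + r))
L = 1/106 ≈ 0.0094340
C(f) = -6 + (1/106 + f)*(f + 2/(5 + f)) (C(f) = -6 + (f + 1/106)*(f + (2 + 0)/(5 + f)) = -6 + (1/106 + f)*(f + 2/(5 + f)))
-145 + C(1) = -145 + (-3178 - 419*1 + 106*1³ + 531*1²)/(106*(5 + 1)) = -145 + (1/106)*(-3178 - 419 + 106*1 + 531*1)/6 = -145 + (1/106)*(⅙)*(-3178 - 419 + 106 + 531) = -145 + (1/106)*(⅙)*(-2960) = -145 - 740/159 = -23795/159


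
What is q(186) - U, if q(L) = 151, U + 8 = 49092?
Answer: -48933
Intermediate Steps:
U = 49084 (U = -8 + 49092 = 49084)
q(186) - U = 151 - 1*49084 = 151 - 49084 = -48933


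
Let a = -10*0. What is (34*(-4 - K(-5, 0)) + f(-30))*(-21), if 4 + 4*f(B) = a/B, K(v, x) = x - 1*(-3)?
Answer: 5019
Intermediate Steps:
a = 0
K(v, x) = 3 + x (K(v, x) = x + 3 = 3 + x)
f(B) = -1 (f(B) = -1 + (0/B)/4 = -1 + (¼)*0 = -1 + 0 = -1)
(34*(-4 - K(-5, 0)) + f(-30))*(-21) = (34*(-4 - (3 + 0)) - 1)*(-21) = (34*(-4 - 1*3) - 1)*(-21) = (34*(-4 - 3) - 1)*(-21) = (34*(-7) - 1)*(-21) = (-238 - 1)*(-21) = -239*(-21) = 5019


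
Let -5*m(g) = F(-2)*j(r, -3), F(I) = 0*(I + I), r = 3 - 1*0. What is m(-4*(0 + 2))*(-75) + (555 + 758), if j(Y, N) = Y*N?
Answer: 1313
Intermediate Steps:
r = 3 (r = 3 + 0 = 3)
j(Y, N) = N*Y
F(I) = 0 (F(I) = 0*(2*I) = 0)
m(g) = 0 (m(g) = -0*(-3*3) = -0*(-9) = -⅕*0 = 0)
m(-4*(0 + 2))*(-75) + (555 + 758) = 0*(-75) + (555 + 758) = 0 + 1313 = 1313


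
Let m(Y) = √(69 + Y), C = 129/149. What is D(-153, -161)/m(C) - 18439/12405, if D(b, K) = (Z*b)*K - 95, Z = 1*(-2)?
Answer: -18439/12405 - 49361*√1551090/10410 ≈ -5906.9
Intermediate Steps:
Z = -2
C = 129/149 (C = 129*(1/149) = 129/149 ≈ 0.86577)
D(b, K) = -95 - 2*K*b (D(b, K) = (-2*b)*K - 95 = -2*K*b - 95 = -95 - 2*K*b)
D(-153, -161)/m(C) - 18439/12405 = (-95 - 2*(-161)*(-153))/(√(69 + 129/149)) - 18439/12405 = (-95 - 49266)/(√(10410/149)) - 18439*1/12405 = -49361*√1551090/10410 - 18439/12405 = -18439/12405 - 49361*√1551090/10410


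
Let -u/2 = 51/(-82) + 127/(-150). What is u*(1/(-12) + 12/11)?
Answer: 300314/101475 ≈ 2.9595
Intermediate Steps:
u = 9032/3075 (u = -2*(51/(-82) + 127/(-150)) = -2*(51*(-1/82) + 127*(-1/150)) = -2*(-51/82 - 127/150) = -2*(-4516/3075) = 9032/3075 ≈ 2.9372)
u*(1/(-12) + 12/11) = 9032*(1/(-12) + 12/11)/3075 = 9032*(1*(-1/12) + 12*(1/11))/3075 = 9032*(-1/12 + 12/11)/3075 = (9032/3075)*(133/132) = 300314/101475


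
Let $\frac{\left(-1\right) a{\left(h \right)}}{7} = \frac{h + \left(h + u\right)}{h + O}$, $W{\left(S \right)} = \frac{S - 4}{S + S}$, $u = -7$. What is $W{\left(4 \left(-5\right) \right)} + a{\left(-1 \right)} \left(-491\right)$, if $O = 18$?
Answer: $- \frac{154614}{85} \approx -1819.0$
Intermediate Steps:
$W{\left(S \right)} = \frac{-4 + S}{2 S}$
$a{\left(h \right)} = - \frac{7 \left(-7 + 2 h\right)}{18 + h}$ ($a{\left(h \right)} = - 7 \frac{h + \left(h - 7\right)}{h + 18} = - 7 \frac{h + \left(-7 + h\right)}{18 + h} = - 7 \frac{-7 + 2 h}{18 + h} = - \frac{7 \left(-7 + 2 h\right)}{18 + h}$)
$W{\left(4 \left(-5\right) \right)} + a{\left(-1 \right)} \left(-491\right) = \frac{-4 + 4 \left(-5\right)}{2 \cdot 4 \left(-5\right)} + \frac{7 \left(7 - -2\right)}{18 - 1} \left(-491\right) = \frac{-4 - 20}{2 \left(-20\right)} + \frac{7 \left(7 + 2\right)}{17} \left(-491\right) = \frac{1}{2} \left(- \frac{1}{20}\right) \left(-24\right) + 7 \cdot \frac{1}{17} \cdot 9 \left(-491\right) = \frac{3}{5} + \frac{63}{17} \left(-491\right) = \frac{3}{5} - \frac{30933}{17} = - \frac{154614}{85}$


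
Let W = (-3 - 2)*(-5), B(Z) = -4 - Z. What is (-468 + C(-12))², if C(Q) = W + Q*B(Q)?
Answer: 290521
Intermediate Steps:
W = 25 (W = -5*(-5) = 25)
C(Q) = 25 + Q*(-4 - Q)
(-468 + C(-12))² = (-468 + (25 - 1*(-12)*(4 - 12)))² = (-468 + (25 - 1*(-12)*(-8)))² = (-468 + (25 - 96))² = (-468 - 71)² = (-539)² = 290521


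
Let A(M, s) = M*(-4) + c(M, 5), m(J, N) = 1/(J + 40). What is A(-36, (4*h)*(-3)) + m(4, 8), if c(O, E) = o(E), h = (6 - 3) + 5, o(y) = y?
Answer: 6557/44 ≈ 149.02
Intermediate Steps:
h = 8 (h = 3 + 5 = 8)
c(O, E) = E
m(J, N) = 1/(40 + J)
A(M, s) = 5 - 4*M (A(M, s) = M*(-4) + 5 = -4*M + 5 = 5 - 4*M)
A(-36, (4*h)*(-3)) + m(4, 8) = (5 - 4*(-36)) + 1/(40 + 4) = (5 + 144) + 1/44 = 149 + 1/44 = 6557/44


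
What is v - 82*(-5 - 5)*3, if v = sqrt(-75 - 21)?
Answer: 2460 + 4*I*sqrt(6) ≈ 2460.0 + 9.798*I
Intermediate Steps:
v = 4*I*sqrt(6) (v = sqrt(-96) = 4*I*sqrt(6) ≈ 9.798*I)
v - 82*(-5 - 5)*3 = 4*I*sqrt(6) - 82*(-5 - 5)*3 = 4*I*sqrt(6) - (-820)*3 = 4*I*sqrt(6) - 82*(-30) = 4*I*sqrt(6) + 2460 = 2460 + 4*I*sqrt(6)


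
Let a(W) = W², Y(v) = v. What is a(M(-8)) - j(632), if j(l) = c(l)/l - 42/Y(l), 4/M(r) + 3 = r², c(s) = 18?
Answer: 12427/293959 ≈ 0.042275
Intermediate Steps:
M(r) = 4/(-3 + r²)
j(l) = -24/l (j(l) = 18/l - 42/l = -24/l)
a(M(-8)) - j(632) = (4/(-3 + (-8)²))² - (-24)/632 = (4/(-3 + 64))² - (-24)/632 = (4/61)² - 1*(-3/79) = (4*(1/61))² + 3/79 = (4/61)² + 3/79 = 16/3721 + 3/79 = 12427/293959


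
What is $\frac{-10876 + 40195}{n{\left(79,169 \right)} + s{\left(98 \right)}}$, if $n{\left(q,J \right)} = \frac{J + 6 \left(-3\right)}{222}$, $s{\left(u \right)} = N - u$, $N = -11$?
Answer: $- \frac{6508818}{24047} \approx -270.67$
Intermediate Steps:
$s{\left(u \right)} = -11 - u$
$n{\left(q,J \right)} = - \frac{3}{37} + \frac{J}{222}$ ($n{\left(q,J \right)} = \left(J - 18\right) \frac{1}{222} = \left(-18 + J\right) \frac{1}{222} = - \frac{3}{37} + \frac{J}{222}$)
$\frac{-10876 + 40195}{n{\left(79,169 \right)} + s{\left(98 \right)}} = \frac{-10876 + 40195}{\left(- \frac{3}{37} + \frac{1}{222} \cdot 169\right) - 109} = \frac{29319}{\left(- \frac{3}{37} + \frac{169}{222}\right) - 109} = \frac{29319}{\frac{151}{222} - 109} = \frac{29319}{- \frac{24047}{222}} = 29319 \left(- \frac{222}{24047}\right) = - \frac{6508818}{24047}$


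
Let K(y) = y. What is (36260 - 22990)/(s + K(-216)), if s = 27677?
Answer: 13270/27461 ≈ 0.48323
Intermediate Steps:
(36260 - 22990)/(s + K(-216)) = (36260 - 22990)/(27677 - 216) = 13270/27461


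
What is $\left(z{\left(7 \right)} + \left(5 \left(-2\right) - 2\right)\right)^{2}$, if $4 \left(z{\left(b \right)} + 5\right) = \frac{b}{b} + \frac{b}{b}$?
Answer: $\frac{1089}{4} \approx 272.25$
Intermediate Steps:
$z{\left(b \right)} = - \frac{9}{2}$ ($z{\left(b \right)} = -5 + \frac{\frac{b}{b} + \frac{b}{b}}{4} = -5 + \frac{1 + 1}{4} = -5 + \frac{1}{4} \cdot 2 = -5 + \frac{1}{2} = - \frac{9}{2}$)
$\left(z{\left(7 \right)} + \left(5 \left(-2\right) - 2\right)\right)^{2} = \left(- \frac{9}{2} + \left(5 \left(-2\right) - 2\right)\right)^{2} = \left(- \frac{9}{2} - 12\right)^{2} = \left(- \frac{33}{2}\right)^{2} = \frac{1089}{4}$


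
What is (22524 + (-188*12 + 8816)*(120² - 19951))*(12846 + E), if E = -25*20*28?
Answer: 41996409544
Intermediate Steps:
E = -14000 (E = -500*28 = -14000)
(22524 + (-188*12 + 8816)*(120² - 19951))*(12846 + E) = (22524 + (-188*12 + 8816)*(120² - 19951))*(12846 - 14000) = (22524 + (-2256 + 8816)*(14400 - 19951))*(-1154) = (22524 + 6560*(-5551))*(-1154) = (22524 - 36414560)*(-1154) = -36392036*(-1154) = 41996409544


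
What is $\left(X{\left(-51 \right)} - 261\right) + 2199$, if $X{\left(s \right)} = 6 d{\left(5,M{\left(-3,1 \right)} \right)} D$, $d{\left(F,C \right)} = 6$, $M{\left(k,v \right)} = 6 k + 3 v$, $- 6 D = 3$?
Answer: $1920$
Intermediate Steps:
$D = - \frac{1}{2}$ ($D = \left(- \frac{1}{6}\right) 3 = - \frac{1}{2} \approx -0.5$)
$M{\left(k,v \right)} = 3 v + 6 k$
$X{\left(s \right)} = -18$ ($X{\left(s \right)} = 6 \cdot 6 \left(- \frac{1}{2}\right) = 36 \left(- \frac{1}{2}\right) = -18$)
$\left(X{\left(-51 \right)} - 261\right) + 2199 = \left(-18 - 261\right) + 2199 = -279 + 2199 = 1920$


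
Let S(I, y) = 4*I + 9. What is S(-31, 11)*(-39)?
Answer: 4485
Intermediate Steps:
S(I, y) = 9 + 4*I
S(-31, 11)*(-39) = (9 + 4*(-31))*(-39) = (9 - 124)*(-39) = -115*(-39) = 4485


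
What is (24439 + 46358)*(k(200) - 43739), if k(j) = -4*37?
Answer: -3107067939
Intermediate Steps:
k(j) = -148
(24439 + 46358)*(k(200) - 43739) = (24439 + 46358)*(-148 - 43739) = 70797*(-43887) = -3107067939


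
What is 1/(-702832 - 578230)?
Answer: -1/1281062 ≈ -7.8060e-7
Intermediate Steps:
1/(-702832 - 578230) = 1/(-1281062) = -1/1281062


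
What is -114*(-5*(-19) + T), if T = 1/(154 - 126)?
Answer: -151677/14 ≈ -10834.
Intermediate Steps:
T = 1/28 ≈ 0.035714
-114*(-5*(-19) + T) = -114*(-5*(-19) + 1/28) = -114*(95 + 1/28) = -114*2661/28 = -151677/14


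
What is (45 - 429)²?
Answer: 147456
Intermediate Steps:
(45 - 429)² = (-384)² = 147456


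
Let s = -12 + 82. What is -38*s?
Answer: -2660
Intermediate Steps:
s = 70
-38*s = -38*70 = -2660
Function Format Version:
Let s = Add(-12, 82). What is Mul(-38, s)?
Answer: -2660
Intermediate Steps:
s = 70
Mul(-38, s) = Mul(-38, 70) = -2660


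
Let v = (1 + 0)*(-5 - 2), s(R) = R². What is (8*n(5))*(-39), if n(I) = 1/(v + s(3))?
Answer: -156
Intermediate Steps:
v = -7 (v = 1*(-7) = -7)
n(I) = ½ (n(I) = 1/(-7 + 3²) = 1/(-7 + 9) = 1/2 = ½)
(8*n(5))*(-39) = (8*(½))*(-39) = 4*(-39) = -156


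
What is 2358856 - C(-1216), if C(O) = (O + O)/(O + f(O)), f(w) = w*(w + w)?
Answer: 5734378938/2431 ≈ 2.3589e+6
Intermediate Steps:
f(w) = 2*w**2 (f(w) = w*(2*w) = 2*w**2)
C(O) = 2*O/(O + 2*O**2) (C(O) = (O + O)/(O + 2*O**2) = (2*O)/(O + 2*O**2) = 2*O/(O + 2*O**2))
2358856 - C(-1216) = 2358856 - 2/(1 + 2*(-1216)) = 2358856 - 2/(1 - 2432) = 2358856 - 2/(-2431) = 2358856 - 2*(-1)/2431 = 2358856 - 1*(-2/2431) = 2358856 + 2/2431 = 5734378938/2431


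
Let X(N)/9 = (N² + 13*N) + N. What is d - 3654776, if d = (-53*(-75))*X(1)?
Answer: -3118151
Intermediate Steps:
X(N) = 9*N² + 126*N (X(N) = 9*((N² + 13*N) + N) = 9*(N² + 14*N) = 9*N² + 126*N)
d = 536625 (d = (-53*(-75))*(9*1*(14 + 1)) = 3975*(9*1*15) = 3975*135 = 536625)
d - 3654776 = 536625 - 3654776 = -3118151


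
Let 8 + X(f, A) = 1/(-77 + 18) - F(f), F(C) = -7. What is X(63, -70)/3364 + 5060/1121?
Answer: 4255175/942761 ≈ 4.5135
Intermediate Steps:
X(f, A) = -60/59 (X(f, A) = -8 + (1/(-77 + 18) - 1*(-7)) = -8 + (1/(-59) + 7) = -8 + (-1/59 + 7) = -8 + 412/59 = -60/59)
X(63, -70)/3364 + 5060/1121 = -60/59/3364 + 5060/1121 = -60/59*1/3364 + 5060*(1/1121) = -15/49619 + 5060/1121 = 4255175/942761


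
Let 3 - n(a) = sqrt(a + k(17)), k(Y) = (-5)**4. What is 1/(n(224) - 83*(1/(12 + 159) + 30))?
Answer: -72736560/180906303991 + 29241*sqrt(849)/180906303991 ≈ -0.00039736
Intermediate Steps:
k(Y) = 625
n(a) = 3 - sqrt(625 + a) (n(a) = 3 - sqrt(a + 625) = 3 - sqrt(625 + a))
1/(n(224) - 83*(1/(12 + 159) + 30)) = 1/((3 - sqrt(625 + 224)) - 83*(1/(12 + 159) + 30)) = 1/((3 - sqrt(849)) - 83*(1/171 + 30)) = 1/((3 - sqrt(849)) - 83*5131/171) = 1/((3 - sqrt(849)) - 425873/171) = 1/(-425360/171 - sqrt(849))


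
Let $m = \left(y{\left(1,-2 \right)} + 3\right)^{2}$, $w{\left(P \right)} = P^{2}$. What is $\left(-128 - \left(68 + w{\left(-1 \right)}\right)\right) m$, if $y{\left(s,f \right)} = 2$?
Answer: $-4925$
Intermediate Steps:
$m = 25$ ($m = \left(2 + 3\right)^{2} = 5^{2} = 25$)
$\left(-128 - \left(68 + w{\left(-1 \right)}\right)\right) m = \left(-128 - 69\right) 25 = \left(-197\right) 25 = -4925$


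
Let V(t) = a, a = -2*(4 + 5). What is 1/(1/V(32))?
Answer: -18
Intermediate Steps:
a = -18 (a = -2*9 = -18)
V(t) = -18
1/(1/V(32)) = 1/(1/(-18)) = 1/(-1/18) = -18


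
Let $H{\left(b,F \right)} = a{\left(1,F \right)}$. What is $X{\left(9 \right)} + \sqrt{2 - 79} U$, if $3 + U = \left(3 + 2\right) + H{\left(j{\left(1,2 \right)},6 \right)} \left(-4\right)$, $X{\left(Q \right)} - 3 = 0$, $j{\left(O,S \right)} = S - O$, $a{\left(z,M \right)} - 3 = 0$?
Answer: $3 - 10 i \sqrt{77} \approx 3.0 - 87.75 i$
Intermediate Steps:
$a{\left(z,M \right)} = 3$ ($a{\left(z,M \right)} = 3 + 0 = 3$)
$H{\left(b,F \right)} = 3$
$X{\left(Q \right)} = 3$ ($X{\left(Q \right)} = 3 + 0 = 3$)
$U = -10$ ($U = -3 + \left(\left(3 + 2\right) + 3 \left(-4\right)\right) = -3 + \left(5 - 12\right) = -3 - 7 = -10$)
$X{\left(9 \right)} + \sqrt{2 - 79} U = 3 + \sqrt{2 - 79} \left(-10\right) = 3 + \sqrt{-77} \left(-10\right) = 3 + i \sqrt{77} \left(-10\right) = 3 - 10 i \sqrt{77}$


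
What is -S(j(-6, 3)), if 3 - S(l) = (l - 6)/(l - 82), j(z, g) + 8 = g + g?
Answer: -61/21 ≈ -2.9048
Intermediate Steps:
j(z, g) = -8 + 2*g (j(z, g) = -8 + (g + g) = -8 + 2*g)
S(l) = 3 - (-6 + l)/(-82 + l) (S(l) = 3 - (l - 6)/(l - 82) = 3 - (-6 + l)/(-82 + l))
-S(j(-6, 3)) = -2*(-120 + (-8 + 2*3))/(-82 + (-8 + 2*3)) = -2*(-120 + (-8 + 6))/(-82 + (-8 + 6)) = -2*(-120 - 2)/(-82 - 2) = -2*(-122)/(-84) = -2*(-1)*(-122)/84 = -1*61/21 = -61/21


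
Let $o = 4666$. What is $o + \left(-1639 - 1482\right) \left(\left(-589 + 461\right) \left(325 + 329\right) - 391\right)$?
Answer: $262490129$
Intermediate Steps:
$o + \left(-1639 - 1482\right) \left(\left(-589 + 461\right) \left(325 + 329\right) - 391\right) = 4666 + \left(-1639 - 1482\right) \left(\left(-589 + 461\right) \left(325 + 329\right) - 391\right) = 4666 - 3121 \left(\left(-128\right) 654 - 391\right) = 4666 - 3121 \left(-83712 - 391\right) = 4666 - -262485463 = 4666 + 262485463 = 262490129$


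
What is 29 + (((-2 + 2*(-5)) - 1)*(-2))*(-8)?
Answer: -179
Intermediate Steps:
29 + (((-2 + 2*(-5)) - 1)*(-2))*(-8) = 29 + (((-2 - 10) - 1)*(-2))*(-8) = 29 + ((-12 - 1)*(-2))*(-8) = 29 - 13*(-2)*(-8) = 29 + 26*(-8) = 29 - 208 = -179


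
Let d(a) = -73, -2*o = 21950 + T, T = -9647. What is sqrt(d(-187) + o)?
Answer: I*sqrt(24898)/2 ≈ 78.896*I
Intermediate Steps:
o = -12303/2 (o = -(21950 - 9647)/2 = -1/2*12303 = -12303/2 ≈ -6151.5)
sqrt(d(-187) + o) = sqrt(-73 - 12303/2) = sqrt(-12449/2) = I*sqrt(24898)/2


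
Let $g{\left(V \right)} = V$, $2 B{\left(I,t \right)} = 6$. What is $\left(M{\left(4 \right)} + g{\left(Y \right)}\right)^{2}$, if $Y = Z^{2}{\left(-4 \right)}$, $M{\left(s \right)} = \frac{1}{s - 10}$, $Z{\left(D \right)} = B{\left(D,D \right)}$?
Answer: $\frac{2809}{36} \approx 78.028$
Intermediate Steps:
$B{\left(I,t \right)} = 3$ ($B{\left(I,t \right)} = \frac{1}{2} \cdot 6 = 3$)
$Z{\left(D \right)} = 3$
$M{\left(s \right)} = \frac{1}{-10 + s}$
$Y = 9$ ($Y = 3^{2} = 9$)
$\left(M{\left(4 \right)} + g{\left(Y \right)}\right)^{2} = \left(\frac{1}{-10 + 4} + 9\right)^{2} = \left(\frac{1}{-6} + 9\right)^{2} = \left(- \frac{1}{6} + 9\right)^{2} = \left(\frac{53}{6}\right)^{2} = \frac{2809}{36}$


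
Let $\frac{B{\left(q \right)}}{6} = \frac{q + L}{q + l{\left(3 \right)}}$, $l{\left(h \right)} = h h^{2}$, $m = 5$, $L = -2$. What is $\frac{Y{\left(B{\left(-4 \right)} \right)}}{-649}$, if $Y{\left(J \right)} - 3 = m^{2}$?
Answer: $- \frac{28}{649} \approx -0.043143$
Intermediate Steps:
$l{\left(h \right)} = h^{3}$
$B{\left(q \right)} = \frac{6 \left(-2 + q\right)}{27 + q}$ ($B{\left(q \right)} = 6 \frac{q - 2}{q + 3^{3}} = 6 \frac{-2 + q}{q + 27} = 6 \frac{-2 + q}{27 + q} = \frac{6 \left(-2 + q\right)}{27 + q}$)
$Y{\left(J \right)} = 28$ ($Y{\left(J \right)} = 3 + 5^{2} = 3 + 25 = 28$)
$\frac{Y{\left(B{\left(-4 \right)} \right)}}{-649} = \frac{28}{-649} = 28 \left(- \frac{1}{649}\right) = - \frac{28}{649}$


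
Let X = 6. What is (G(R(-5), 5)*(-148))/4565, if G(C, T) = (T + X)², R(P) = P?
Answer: -1628/415 ≈ -3.9229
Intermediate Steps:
G(C, T) = (6 + T)² (G(C, T) = (T + 6)² = (6 + T)²)
(G(R(-5), 5)*(-148))/4565 = ((6 + 5)²*(-148))/4565 = (11²*(-148))*(1/4565) = (121*(-148))*(1/4565) = -17908*1/4565 = -1628/415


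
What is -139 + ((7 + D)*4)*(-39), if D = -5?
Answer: -451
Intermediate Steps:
-139 + ((7 + D)*4)*(-39) = -139 + ((7 - 5)*4)*(-39) = -139 + (2*4)*(-39) = -139 + 8*(-39) = -139 - 312 = -451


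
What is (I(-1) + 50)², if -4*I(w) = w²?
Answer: 39601/16 ≈ 2475.1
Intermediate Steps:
I(w) = -w²/4
(I(-1) + 50)² = (-¼*(-1)² + 50)² = (-¼*1 + 50)² = (-¼ + 50)² = (199/4)² = 39601/16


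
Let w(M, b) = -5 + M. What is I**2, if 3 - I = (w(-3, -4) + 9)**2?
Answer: 4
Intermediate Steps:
I = 2 (I = 3 - ((-5 - 3) + 9)**2 = 3 - (-8 + 9)**2 = 3 - 1*1**2 = 3 - 1*1 = 3 - 1 = 2)
I**2 = 2**2 = 4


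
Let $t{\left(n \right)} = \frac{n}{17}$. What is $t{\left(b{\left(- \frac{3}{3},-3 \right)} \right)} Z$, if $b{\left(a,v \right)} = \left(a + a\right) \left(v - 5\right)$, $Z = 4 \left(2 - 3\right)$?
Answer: $- \frac{64}{17} \approx -3.7647$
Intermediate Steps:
$Z = -4$ ($Z = 4 \left(-1\right) = -4$)
$b{\left(a,v \right)} = 2 a \left(-5 + v\right)$
$t{\left(n \right)} = \frac{n}{17}$ ($t{\left(n \right)} = n \frac{1}{17} = \frac{n}{17}$)
$t{\left(b{\left(- \frac{3}{3},-3 \right)} \right)} Z = \frac{2 \left(- \frac{3}{3}\right) \left(-5 - 3\right)}{17} \left(-4\right) = \frac{2 \left(\left(-3\right) \frac{1}{3}\right) \left(-8\right)}{17} \left(-4\right) = \frac{2 \left(-1\right) \left(-8\right)}{17} \left(-4\right) = \frac{1}{17} \cdot 16 \left(-4\right) = \frac{16}{17} \left(-4\right) = - \frac{64}{17}$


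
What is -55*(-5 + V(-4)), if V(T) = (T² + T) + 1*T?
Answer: -165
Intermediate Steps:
V(T) = T² + 2*T (V(T) = (T + T²) + T = T² + 2*T)
-55*(-5 + V(-4)) = -55*(-5 - 4*(2 - 4)) = -55*(-5 - 4*(-2)) = -55*(-5 + 8) = -55*3 = -165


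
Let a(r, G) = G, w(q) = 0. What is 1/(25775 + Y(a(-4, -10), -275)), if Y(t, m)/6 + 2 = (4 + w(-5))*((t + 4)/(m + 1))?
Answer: 137/3529603 ≈ 3.8815e-5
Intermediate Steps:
Y(t, m) = -12 + 24*(4 + t)/(1 + m) (Y(t, m) = -12 + 6*((4 + 0)*((t + 4)/(m + 1))) = -12 + 6*(4*((4 + t)/(1 + m))) = -12 + 6*(4*(4 + t)/(1 + m)) = -12 + 24*(4 + t)/(1 + m))
1/(25775 + Y(a(-4, -10), -275)) = 1/(25775 + 12*(7 - 1*(-275) + 2*(-10))/(1 - 275)) = 1/(25775 + 12*(7 + 275 - 20)/(-274)) = 1/(25775 + 12*(-1/274)*262) = 1/(25775 - 1572/137) = 1/(3529603/137) = 137/3529603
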